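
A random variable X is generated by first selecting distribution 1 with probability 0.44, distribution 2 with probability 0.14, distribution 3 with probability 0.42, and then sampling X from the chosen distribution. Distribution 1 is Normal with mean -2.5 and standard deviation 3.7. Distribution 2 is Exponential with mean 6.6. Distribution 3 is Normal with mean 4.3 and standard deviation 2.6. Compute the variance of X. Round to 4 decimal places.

Per component, 1: μ=-2.5, E[X²]=19.94; 2: μ=6.6, E[X²]=87.12; 3: μ=4.3, E[X²]=25.25.
E[X] = 0.44·-2.5 + 0.14·6.6 + 0.42·4.3 = 1.63.
E[X²] = 0.44·19.94 + 0.14·87.12 + 0.42·25.25 = 31.5754.
Var(X) = E[X²] − (E[X])² = 31.5754 − 2.6569 = 28.9185.

28.9185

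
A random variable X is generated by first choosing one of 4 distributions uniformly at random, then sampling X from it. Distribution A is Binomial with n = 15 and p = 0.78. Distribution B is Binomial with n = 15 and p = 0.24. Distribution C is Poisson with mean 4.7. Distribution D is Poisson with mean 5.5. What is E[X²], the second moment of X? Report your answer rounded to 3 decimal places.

For each component E[X²] = Var + (mean)², giving A: 139.464; B: 15.696; C: 26.79; D: 35.75.
Overall E[X²] = 0.25·139.464 + 0.25·15.696 + 0.25·26.79 + 0.25·35.75 = 54.425.

54.425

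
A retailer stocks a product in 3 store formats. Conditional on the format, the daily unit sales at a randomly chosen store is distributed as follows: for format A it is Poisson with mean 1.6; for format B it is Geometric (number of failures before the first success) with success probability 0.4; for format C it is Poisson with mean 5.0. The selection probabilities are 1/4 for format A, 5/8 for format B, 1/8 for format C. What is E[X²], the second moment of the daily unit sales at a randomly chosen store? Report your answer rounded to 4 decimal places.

For each component E[X²] = Var + (mean)², giving A: 4.16; B: 6; C: 30.
Overall E[X²] = 0.25·4.16 + 0.625·6 + 0.125·30 = 8.54.

8.5400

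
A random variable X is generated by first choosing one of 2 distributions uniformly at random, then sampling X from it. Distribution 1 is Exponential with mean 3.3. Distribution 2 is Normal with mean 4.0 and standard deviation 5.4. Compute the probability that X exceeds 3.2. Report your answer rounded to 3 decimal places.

0.469

Conditional on each component, P(X > 3.2): 1: 0.379198; 2: 0.558887.
By total probability, P(X > 3.2) = 0.5·0.379198 + 0.5·0.558887 = 0.469043.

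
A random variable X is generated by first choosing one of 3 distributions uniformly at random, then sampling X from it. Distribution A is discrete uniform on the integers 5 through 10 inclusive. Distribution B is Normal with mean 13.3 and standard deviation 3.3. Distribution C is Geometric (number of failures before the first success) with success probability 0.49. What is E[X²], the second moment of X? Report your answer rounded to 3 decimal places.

83.385

For each component E[X²] = Var + (mean)², giving A: 59.1667; B: 187.78; C: 3.20741.
Overall E[X²] = 0.333333·59.1667 + 0.333333·187.78 + 0.333333·3.20741 = 83.3847.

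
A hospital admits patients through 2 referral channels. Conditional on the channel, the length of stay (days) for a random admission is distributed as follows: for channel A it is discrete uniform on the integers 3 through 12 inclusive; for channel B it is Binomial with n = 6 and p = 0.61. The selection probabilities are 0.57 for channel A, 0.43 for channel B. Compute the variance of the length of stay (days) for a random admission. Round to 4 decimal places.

Per component, A: μ=7.5, E[X²]=64.5; B: μ=3.66, E[X²]=14.823.
E[X] = 0.57·7.5 + 0.43·3.66 = 5.8488.
E[X²] = 0.57·64.5 + 0.43·14.823 = 43.1389.
Var(X) = E[X²] − (E[X])² = 43.1389 − 34.2085 = 8.93043.

8.9304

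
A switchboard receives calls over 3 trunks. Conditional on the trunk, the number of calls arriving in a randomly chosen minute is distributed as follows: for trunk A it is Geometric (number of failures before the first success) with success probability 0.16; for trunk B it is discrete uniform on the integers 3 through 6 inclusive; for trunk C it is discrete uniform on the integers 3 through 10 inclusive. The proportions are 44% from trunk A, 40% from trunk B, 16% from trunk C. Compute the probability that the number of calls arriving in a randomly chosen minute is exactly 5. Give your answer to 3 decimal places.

0.149

Conditional on each trunk, P(X = 5): A: 0.0669139; B: 0.25; C: 0.125.
By total probability, P(X = 5) = 0.44·0.0669139 + 0.4·0.25 + 0.16·0.125 = 0.149442.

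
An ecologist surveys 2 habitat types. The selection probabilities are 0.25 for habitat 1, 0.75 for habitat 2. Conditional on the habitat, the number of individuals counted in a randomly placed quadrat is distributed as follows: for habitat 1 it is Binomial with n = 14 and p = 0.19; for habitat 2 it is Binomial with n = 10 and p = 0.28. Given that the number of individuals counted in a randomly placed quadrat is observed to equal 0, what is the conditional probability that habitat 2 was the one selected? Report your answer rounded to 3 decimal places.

0.682

Likelihoods P(X=0 | ·): 1: 0.0523348; 2: 0.0374391.
Posterior ∝ prior × likelihood. Numerator for 2: 0.75·0.0374391 = 0.0280793.
Normalizing constant: 0.25·0.0523348 + 0.75·0.0374391 = 0.041163.
P(2 | observation) = 0.0280793 / 0.041163 = 0.682149.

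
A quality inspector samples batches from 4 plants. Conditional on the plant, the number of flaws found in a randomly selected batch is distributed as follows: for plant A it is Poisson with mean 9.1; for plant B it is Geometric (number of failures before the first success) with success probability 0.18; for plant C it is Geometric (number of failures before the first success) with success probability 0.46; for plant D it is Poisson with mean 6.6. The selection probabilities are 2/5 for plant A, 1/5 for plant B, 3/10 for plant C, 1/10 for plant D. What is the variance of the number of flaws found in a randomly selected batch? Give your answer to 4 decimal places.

Per component, A: μ=9.1, E[X²]=91.91; B: μ=4.55556, E[X²]=46.0617; C: μ=1.17391, E[X²]=3.93006; D: μ=6.6, E[X²]=50.16.
E[X] = 0.4·9.1 + 0.2·4.55556 + 0.3·1.17391 + 0.1·6.6 = 5.56329.
E[X²] = 0.4·91.91 + 0.2·46.0617 + 0.3·3.93006 + 0.1·50.16 = 52.1714.
Var(X) = E[X²] − (E[X])² = 52.1714 − 30.9501 = 21.2212.

21.2212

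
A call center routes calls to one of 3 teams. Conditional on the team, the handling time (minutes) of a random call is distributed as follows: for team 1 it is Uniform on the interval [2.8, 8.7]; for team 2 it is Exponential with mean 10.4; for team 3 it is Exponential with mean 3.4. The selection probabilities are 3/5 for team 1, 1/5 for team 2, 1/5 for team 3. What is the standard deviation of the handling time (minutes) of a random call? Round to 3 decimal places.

5.559

Per component, 1: μ=5.75, E[X²]=35.9633; 2: μ=10.4, E[X²]=216.32; 3: μ=3.4, E[X²]=23.12.
E[X] = 0.6·5.75 + 0.2·10.4 + 0.2·3.4 = 6.21.
E[X²] = 0.6·35.9633 + 0.2·216.32 + 0.2·23.12 = 69.466.
Var(X) = E[X²] − (E[X])² = 69.466 − 38.5641 = 30.9019.
SD(X) = √30.9019 = 5.55895.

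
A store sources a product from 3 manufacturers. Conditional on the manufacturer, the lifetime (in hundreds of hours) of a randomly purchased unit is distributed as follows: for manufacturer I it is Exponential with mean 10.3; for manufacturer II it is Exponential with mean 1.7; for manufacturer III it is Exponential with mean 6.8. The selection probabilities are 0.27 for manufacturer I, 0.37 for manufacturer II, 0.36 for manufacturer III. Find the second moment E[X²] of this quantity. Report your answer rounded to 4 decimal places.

92.7200

For each component E[X²] = Var + (mean)², giving I: 212.18; II: 5.78; III: 92.48.
Overall E[X²] = 0.27·212.18 + 0.37·5.78 + 0.36·92.48 = 92.72.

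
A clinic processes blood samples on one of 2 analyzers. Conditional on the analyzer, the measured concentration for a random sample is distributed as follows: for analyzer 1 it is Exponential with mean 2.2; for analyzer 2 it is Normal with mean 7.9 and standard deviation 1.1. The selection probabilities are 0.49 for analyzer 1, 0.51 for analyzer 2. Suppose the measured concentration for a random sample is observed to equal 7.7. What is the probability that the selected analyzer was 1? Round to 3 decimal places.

Likelihoods f(7.7 | ·): 1: 0.0137261; 2: 0.356729.
Posterior ∝ prior × likelihood. Numerator for 1: 0.49·0.0137261 = 0.00672578.
Normalizing constant: 0.49·0.0137261 + 0.51·0.356729 = 0.188658.
P(1 | observation) = 0.00672578 / 0.188658 = 0.0356507.

0.036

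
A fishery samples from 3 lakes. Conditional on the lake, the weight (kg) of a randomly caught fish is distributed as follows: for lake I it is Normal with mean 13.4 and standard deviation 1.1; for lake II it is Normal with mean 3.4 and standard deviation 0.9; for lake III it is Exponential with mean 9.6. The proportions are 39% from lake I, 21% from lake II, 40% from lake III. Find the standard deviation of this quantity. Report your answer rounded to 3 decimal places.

Per component, I: μ=13.4, E[X²]=180.77; II: μ=3.4, E[X²]=12.37; III: μ=9.6, E[X²]=184.32.
E[X] = 0.39·13.4 + 0.21·3.4 + 0.4·9.6 = 9.78.
E[X²] = 0.39·180.77 + 0.21·12.37 + 0.4·184.32 = 146.826.
Var(X) = E[X²] − (E[X])² = 146.826 − 95.6484 = 51.1776.
SD(X) = √51.1776 = 7.15385.

7.154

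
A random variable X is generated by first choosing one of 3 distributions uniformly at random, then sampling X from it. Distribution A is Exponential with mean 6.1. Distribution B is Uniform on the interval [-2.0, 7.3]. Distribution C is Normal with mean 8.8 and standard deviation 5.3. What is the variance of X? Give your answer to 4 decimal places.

30.5042

Per component, A: μ=6.1, E[X²]=74.42; B: μ=2.65, E[X²]=14.23; C: μ=8.8, E[X²]=105.53.
E[X] = 0.333333·6.1 + 0.333333·2.65 + 0.333333·8.8 = 5.85.
E[X²] = 0.333333·74.42 + 0.333333·14.23 + 0.333333·105.53 = 64.7267.
Var(X) = E[X²] − (E[X])² = 64.7267 − 34.2225 = 30.5042.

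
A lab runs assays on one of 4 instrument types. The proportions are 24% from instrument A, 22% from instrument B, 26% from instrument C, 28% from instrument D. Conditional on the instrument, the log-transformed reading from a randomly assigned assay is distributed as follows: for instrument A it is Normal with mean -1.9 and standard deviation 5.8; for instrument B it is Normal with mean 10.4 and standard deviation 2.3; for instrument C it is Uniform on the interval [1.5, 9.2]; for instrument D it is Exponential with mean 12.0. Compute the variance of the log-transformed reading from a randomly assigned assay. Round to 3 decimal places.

79.930

Per component, A: μ=-1.9, E[X²]=37.25; B: μ=10.4, E[X²]=113.45; C: μ=5.35, E[X²]=33.5633; D: μ=12, E[X²]=288.
E[X] = 0.24·-1.9 + 0.22·10.4 + 0.26·5.35 + 0.28·12 = 6.583.
E[X²] = 0.24·37.25 + 0.22·113.45 + 0.26·33.5633 + 0.28·288 = 123.265.
Var(X) = E[X²] − (E[X])² = 123.265 − 43.3359 = 79.9296.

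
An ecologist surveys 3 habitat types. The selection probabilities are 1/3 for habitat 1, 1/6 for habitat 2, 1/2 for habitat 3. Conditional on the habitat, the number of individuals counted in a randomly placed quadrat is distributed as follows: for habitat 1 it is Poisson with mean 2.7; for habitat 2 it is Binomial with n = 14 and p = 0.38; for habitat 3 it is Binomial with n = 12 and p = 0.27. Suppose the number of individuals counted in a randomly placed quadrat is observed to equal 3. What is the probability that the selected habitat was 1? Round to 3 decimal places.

0.337

Likelihoods P(X=3 | ·): 1: 0.220468; 2: 0.103935; 3: 0.254929.
Posterior ∝ prior × likelihood. Numerator for 1: 0.333333·0.220468 = 0.0734892.
Normalizing constant: 0.333333·0.220468 + 0.166667·0.103935 + 0.5·0.254929 = 0.218276.
P(1 | observation) = 0.0734892 / 0.218276 = 0.33668.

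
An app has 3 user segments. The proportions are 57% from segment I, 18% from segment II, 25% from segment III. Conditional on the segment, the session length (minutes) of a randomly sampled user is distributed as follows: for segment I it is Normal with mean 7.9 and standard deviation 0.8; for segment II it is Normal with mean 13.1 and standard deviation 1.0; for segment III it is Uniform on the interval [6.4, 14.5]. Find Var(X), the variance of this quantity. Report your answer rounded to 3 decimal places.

5.929

Per component, I: μ=7.9, E[X²]=63.05; II: μ=13.1, E[X²]=172.61; III: μ=10.45, E[X²]=114.67.
E[X] = 0.57·7.9 + 0.18·13.1 + 0.25·10.45 = 9.4735.
E[X²] = 0.57·63.05 + 0.18·172.61 + 0.25·114.67 = 95.6758.
Var(X) = E[X²] − (E[X])² = 95.6758 − 89.7472 = 5.9286.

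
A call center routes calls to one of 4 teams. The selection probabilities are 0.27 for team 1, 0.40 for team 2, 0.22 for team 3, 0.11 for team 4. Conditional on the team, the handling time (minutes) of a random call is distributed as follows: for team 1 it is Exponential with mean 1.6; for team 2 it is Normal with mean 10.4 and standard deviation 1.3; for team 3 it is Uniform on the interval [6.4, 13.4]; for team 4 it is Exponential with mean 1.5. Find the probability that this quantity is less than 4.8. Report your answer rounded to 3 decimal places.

Conditional on each team, P(X < 4.8): 1: 0.950213; 2: 8.24833e-06; 3: 0; 4: 0.959238.
By total probability, P(X < 4.8) = 0.27·0.950213 + 0.4·8.24833e-06 + 0.22·0 + 0.11·0.959238 = 0.362077.

0.362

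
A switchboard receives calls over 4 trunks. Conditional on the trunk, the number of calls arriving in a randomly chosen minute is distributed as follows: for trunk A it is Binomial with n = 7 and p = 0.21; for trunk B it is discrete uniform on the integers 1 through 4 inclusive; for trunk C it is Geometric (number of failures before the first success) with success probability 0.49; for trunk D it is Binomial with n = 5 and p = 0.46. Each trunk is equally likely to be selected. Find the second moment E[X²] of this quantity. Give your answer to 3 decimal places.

For each component E[X²] = Var + (mean)², giving A: 3.3222; B: 7.5; C: 3.20741; D: 6.532.
Overall E[X²] = 0.25·3.3222 + 0.25·7.5 + 0.25·3.20741 + 0.25·6.532 = 5.1404.

5.140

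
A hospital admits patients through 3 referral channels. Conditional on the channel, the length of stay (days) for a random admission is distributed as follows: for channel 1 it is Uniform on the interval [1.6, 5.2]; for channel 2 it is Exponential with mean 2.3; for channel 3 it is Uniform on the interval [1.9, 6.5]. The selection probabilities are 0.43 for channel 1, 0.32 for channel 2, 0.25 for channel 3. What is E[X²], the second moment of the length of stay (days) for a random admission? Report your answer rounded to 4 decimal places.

For each component E[X²] = Var + (mean)², giving 1: 12.64; 2: 10.58; 3: 19.4033.
Overall E[X²] = 0.43·12.64 + 0.32·10.58 + 0.25·19.4033 = 13.6716.

13.6716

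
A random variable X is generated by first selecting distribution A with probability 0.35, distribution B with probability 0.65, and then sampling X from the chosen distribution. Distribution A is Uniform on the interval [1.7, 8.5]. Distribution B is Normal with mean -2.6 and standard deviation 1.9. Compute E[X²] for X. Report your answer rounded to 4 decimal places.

17.1927

For each component E[X²] = Var + (mean)², giving A: 29.8633; B: 10.37.
Overall E[X²] = 0.35·29.8633 + 0.65·10.37 = 17.1927.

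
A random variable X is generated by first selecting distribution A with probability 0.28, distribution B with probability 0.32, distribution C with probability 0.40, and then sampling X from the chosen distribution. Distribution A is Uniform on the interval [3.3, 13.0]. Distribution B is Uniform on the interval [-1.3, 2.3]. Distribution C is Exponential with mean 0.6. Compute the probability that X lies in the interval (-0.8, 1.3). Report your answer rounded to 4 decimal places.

0.5408

Conditional on each component, P(-0.8 < X < 1.3): A: 0; B: 0.583333; C: 0.885441.
By total probability, P(-0.8 < X < 1.3) = 0.28·0 + 0.32·0.583333 + 0.4·0.885441 = 0.540843.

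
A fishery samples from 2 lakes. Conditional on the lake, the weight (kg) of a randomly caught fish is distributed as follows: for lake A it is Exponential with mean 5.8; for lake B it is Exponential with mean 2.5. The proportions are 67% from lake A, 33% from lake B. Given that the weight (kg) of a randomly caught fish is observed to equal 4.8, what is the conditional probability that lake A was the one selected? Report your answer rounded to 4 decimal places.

Likelihoods f(4.8 | ·): A: 0.0753626; B: 0.0586428.
Posterior ∝ prior × likelihood. Numerator for A: 0.67·0.0753626 = 0.0504929.
Normalizing constant: 0.67·0.0753626 + 0.33·0.0586428 = 0.0698451.
P(A | observation) = 0.0504929 / 0.0698451 = 0.722928.

0.7229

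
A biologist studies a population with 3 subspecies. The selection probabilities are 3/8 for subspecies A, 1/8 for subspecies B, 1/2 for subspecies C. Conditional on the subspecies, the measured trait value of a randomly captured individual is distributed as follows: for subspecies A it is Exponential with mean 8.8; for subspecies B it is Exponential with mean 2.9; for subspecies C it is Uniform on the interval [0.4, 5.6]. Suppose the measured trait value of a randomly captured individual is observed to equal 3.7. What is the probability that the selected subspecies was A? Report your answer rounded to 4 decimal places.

Likelihoods f(3.7 | ·): A: 0.0746305; B: 0.0962725; C: 0.192308.
Posterior ∝ prior × likelihood. Numerator for A: 0.375·0.0746305 = 0.0279864.
Normalizing constant: 0.375·0.0746305 + 0.125·0.0962725 + 0.5·0.192308 = 0.136174.
P(A | observation) = 0.0279864 / 0.136174 = 0.205519.

0.2055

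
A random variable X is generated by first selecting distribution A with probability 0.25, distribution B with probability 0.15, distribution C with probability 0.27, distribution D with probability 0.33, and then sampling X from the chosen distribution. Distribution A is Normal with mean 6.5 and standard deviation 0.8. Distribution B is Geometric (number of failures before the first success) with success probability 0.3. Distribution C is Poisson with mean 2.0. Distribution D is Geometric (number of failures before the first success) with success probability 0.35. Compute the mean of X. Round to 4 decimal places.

Component means — A: 6.5; B: 2.33333; C: 2; D: 1.85714.
E[X] = 0.25·6.5 + 0.15·2.33333 + 0.27·2 + 0.33·1.85714 = 3.12786.

3.1279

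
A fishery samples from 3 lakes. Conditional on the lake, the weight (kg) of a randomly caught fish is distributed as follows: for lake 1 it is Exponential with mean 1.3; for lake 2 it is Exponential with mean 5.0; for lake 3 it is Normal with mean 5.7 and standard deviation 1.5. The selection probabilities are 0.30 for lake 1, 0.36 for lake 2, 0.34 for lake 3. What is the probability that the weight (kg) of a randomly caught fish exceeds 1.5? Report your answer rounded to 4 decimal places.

Conditional on each lake, P(X > 1.5): 1: 0.315421; 2: 0.740818; 3: 0.997445.
By total probability, P(X > 1.5) = 0.3·0.315421 + 0.36·0.740818 + 0.34·0.997445 = 0.700452.

0.7005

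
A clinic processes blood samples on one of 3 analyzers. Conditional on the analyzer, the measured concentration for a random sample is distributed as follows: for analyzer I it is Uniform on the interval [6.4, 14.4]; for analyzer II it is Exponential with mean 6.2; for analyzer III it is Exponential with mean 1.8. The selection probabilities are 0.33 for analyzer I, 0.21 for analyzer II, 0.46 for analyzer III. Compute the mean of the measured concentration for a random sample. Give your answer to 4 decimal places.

5.5620

Component means — I: 10.4; II: 6.2; III: 1.8.
E[X] = 0.33·10.4 + 0.21·6.2 + 0.46·1.8 = 5.562.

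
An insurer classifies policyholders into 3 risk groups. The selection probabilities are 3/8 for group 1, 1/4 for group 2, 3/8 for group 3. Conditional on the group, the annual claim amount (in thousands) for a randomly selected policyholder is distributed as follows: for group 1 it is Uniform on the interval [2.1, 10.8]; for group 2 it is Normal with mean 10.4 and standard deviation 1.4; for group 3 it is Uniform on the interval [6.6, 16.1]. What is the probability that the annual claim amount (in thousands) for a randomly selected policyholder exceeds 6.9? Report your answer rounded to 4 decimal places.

Conditional on each group, P(X > 6.9): 1: 0.448276; 2: 0.99379; 3: 0.968421.
By total probability, P(X > 6.9) = 0.375·0.448276 + 0.25·0.99379 + 0.375·0.968421 = 0.779709.

0.7797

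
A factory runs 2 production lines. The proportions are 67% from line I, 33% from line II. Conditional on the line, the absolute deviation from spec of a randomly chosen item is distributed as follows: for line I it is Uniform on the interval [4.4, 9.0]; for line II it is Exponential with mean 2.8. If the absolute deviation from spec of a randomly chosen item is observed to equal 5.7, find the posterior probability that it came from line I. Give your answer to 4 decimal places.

Likelihoods f(5.7 | ·): I: 0.217391; II: 0.0466383.
Posterior ∝ prior × likelihood. Numerator for I: 0.67·0.217391 = 0.145652.
Normalizing constant: 0.67·0.217391 + 0.33·0.0466383 = 0.161043.
P(I | observation) = 0.145652 / 0.161043 = 0.904431.

0.9044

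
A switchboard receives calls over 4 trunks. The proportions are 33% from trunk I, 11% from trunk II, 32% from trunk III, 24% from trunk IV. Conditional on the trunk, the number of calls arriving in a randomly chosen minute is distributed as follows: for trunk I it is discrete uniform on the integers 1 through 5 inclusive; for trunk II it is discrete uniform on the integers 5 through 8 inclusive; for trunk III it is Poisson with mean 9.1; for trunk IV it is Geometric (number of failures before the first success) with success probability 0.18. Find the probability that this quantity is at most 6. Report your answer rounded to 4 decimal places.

Conditional on each trunk, P(X ≤ 6): I: 1; II: 0.5; III: 0.197823; IV: 0.750715.
By total probability, P(X ≤ 6) = 0.33·1 + 0.11·0.5 + 0.32·0.197823 + 0.24·0.750715 = 0.628475.

0.6285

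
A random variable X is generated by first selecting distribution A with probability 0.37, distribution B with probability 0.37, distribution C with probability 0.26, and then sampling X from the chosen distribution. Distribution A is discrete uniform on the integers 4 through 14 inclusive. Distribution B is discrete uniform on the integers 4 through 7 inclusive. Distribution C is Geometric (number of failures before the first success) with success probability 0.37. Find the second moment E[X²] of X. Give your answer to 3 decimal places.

For each component E[X²] = Var + (mean)², giving A: 91; B: 31.5; C: 7.5011.
Overall E[X²] = 0.37·91 + 0.37·31.5 + 0.26·7.5011 = 47.2753.

47.275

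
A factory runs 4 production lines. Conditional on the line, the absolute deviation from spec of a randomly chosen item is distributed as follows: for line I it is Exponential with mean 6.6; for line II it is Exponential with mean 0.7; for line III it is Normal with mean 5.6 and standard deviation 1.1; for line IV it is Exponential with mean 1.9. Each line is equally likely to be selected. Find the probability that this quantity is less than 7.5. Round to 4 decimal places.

0.9044

Conditional on each line, P(X < 7.5): I: 0.679016; II: 0.999978; III: 0.957941; IV: 0.980695.
By total probability, P(X < 7.5) = 0.25·0.679016 + 0.25·0.999978 + 0.25·0.957941 + 0.25·0.980695 = 0.904407.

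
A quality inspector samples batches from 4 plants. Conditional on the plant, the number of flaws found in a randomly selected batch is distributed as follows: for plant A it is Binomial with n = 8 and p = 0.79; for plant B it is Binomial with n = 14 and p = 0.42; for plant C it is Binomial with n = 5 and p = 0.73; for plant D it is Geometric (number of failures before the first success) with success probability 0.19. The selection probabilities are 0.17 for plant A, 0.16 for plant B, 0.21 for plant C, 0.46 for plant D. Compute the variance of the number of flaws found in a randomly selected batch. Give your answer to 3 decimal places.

12.286

Per component, A: μ=6.32, E[X²]=41.2696; B: μ=5.88, E[X²]=37.9848; C: μ=3.65, E[X²]=14.308; D: μ=4.26316, E[X²]=40.6122.
E[X] = 0.17·6.32 + 0.16·5.88 + 0.21·3.65 + 0.46·4.26316 = 4.74275.
E[X²] = 0.17·41.2696 + 0.16·37.9848 + 0.21·14.308 + 0.46·40.6122 = 34.7797.
Var(X) = E[X²] − (E[X])² = 34.7797 − 22.4937 = 12.286.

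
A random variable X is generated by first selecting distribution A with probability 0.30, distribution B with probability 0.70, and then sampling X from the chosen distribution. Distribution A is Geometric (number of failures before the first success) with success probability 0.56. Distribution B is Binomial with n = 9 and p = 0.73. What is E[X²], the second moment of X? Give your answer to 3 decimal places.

32.063

For each component E[X²] = Var + (mean)², giving A: 2.02041; B: 44.9388.
Overall E[X²] = 0.3·2.02041 + 0.7·44.9388 = 32.0633.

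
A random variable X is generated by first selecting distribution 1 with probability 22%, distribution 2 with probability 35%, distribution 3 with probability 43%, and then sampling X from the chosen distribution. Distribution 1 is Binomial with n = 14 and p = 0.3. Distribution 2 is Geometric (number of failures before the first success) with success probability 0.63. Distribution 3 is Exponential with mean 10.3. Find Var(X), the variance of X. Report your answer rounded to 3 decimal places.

Per component, 1: μ=4.2, E[X²]=20.58; 2: μ=0.587302, E[X²]=1.27715; 3: μ=10.3, E[X²]=212.18.
E[X] = 0.22·4.2 + 0.35·0.587302 + 0.43·10.3 = 5.55856.
E[X²] = 0.22·20.58 + 0.35·1.27715 + 0.43·212.18 = 96.212.
Var(X) = E[X²] − (E[X])² = 96.212 − 30.8975 = 65.3145.

65.314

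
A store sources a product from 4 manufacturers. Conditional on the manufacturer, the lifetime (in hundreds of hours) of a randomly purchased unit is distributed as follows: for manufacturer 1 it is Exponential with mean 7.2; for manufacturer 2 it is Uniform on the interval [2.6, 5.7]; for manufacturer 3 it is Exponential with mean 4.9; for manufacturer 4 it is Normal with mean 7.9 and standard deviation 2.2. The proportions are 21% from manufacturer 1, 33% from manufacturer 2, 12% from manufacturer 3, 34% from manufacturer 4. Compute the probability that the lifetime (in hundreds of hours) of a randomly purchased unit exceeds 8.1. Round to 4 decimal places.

Conditional on each manufacturer, P(X > 8.1): 1: 0.324652; 2: 0; 3: 0.191463; 4: 0.463782.
By total probability, P(X > 8.1) = 0.21·0.324652 + 0.33·0 + 0.12·0.191463 + 0.34·0.463782 = 0.248839.

0.2488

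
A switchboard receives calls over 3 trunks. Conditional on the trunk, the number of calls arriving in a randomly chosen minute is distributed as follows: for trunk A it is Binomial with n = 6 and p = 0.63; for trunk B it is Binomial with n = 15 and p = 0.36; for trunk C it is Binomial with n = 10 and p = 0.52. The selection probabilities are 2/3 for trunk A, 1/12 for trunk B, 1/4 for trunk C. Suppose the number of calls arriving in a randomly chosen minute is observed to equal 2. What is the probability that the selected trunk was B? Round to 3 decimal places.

0.040

Likelihoods P(X=2 | ·): A: 0.111578; B: 0.0411277; C: 0.0342885.
Posterior ∝ prior × likelihood. Numerator for B: 0.0833333·0.0411277 = 0.0034273.
Normalizing constant: 0.666667·0.111578 + 0.0833333·0.0411277 + 0.25·0.0342885 = 0.0863849.
P(B | observation) = 0.0034273 / 0.0863849 = 0.0396748.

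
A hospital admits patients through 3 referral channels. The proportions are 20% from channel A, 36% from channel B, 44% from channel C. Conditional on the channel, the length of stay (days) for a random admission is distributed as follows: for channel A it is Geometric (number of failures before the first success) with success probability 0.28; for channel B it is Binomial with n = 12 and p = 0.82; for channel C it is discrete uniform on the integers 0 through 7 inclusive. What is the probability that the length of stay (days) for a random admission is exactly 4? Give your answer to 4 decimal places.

0.0701

Conditional on each channel, P(X = 4): A: 0.0752468; B: 0.000246627; C: 0.125.
By total probability, P(X = 4) = 0.2·0.0752468 + 0.36·0.000246627 + 0.44·0.125 = 0.0701381.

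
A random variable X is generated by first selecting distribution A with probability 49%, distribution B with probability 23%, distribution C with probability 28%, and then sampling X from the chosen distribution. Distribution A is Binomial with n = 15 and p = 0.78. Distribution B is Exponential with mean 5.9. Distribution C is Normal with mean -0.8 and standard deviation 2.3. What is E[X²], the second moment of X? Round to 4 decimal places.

For each component E[X²] = Var + (mean)², giving A: 139.464; B: 69.62; C: 5.93.
Overall E[X²] = 0.49·139.464 + 0.23·69.62 + 0.28·5.93 = 86.0104.

86.0104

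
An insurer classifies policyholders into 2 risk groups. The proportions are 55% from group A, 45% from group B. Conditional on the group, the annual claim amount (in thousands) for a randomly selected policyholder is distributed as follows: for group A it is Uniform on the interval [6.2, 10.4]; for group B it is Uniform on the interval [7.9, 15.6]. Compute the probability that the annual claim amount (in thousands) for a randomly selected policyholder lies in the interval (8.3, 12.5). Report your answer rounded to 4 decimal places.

Conditional on each group, P(8.3 < X < 12.5): A: 0.5; B: 0.545455.
By total probability, P(8.3 < X < 12.5) = 0.55·0.5 + 0.45·0.545455 = 0.520455.

0.5205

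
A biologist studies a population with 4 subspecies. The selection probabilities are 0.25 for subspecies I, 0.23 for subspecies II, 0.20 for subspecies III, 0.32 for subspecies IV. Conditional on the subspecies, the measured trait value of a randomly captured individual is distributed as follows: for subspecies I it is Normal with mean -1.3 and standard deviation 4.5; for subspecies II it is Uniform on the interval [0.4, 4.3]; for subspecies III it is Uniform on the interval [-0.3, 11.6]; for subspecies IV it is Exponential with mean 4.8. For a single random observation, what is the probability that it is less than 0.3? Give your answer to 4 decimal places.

Conditional on each subspecies, P(X < 0.3): I: 0.638913; II: 0; III: 0.0504202; IV: 0.0605869.
By total probability, P(X < 0.3) = 0.25·0.638913 + 0.23·0 + 0.2·0.0504202 + 0.32·0.0605869 = 0.1892.

0.1892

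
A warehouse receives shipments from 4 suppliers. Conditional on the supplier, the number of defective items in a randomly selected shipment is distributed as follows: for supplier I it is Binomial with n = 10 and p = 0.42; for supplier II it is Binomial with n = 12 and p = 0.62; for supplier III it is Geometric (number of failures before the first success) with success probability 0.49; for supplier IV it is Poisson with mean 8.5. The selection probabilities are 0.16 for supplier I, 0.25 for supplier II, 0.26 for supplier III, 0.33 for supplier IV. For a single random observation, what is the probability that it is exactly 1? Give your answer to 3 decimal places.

0.071

Conditional on each supplier, P(X = 1): I: 0.0311962; II: 0.000177498; III: 0.2499; IV: 0.00172948.
By total probability, P(X = 1) = 0.16·0.0311962 + 0.25·0.000177498 + 0.26·0.2499 + 0.33·0.00172948 = 0.0705805.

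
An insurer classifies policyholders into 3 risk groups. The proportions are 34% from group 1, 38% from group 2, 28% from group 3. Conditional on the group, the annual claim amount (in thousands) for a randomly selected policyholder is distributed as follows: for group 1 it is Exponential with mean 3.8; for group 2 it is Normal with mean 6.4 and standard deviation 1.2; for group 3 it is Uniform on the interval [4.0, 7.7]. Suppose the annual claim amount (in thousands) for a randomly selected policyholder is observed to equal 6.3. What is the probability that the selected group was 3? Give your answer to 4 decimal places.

Likelihoods f(6.3 | ·): 1: 0.050142; 2: 0.3313; 3: 0.27027.
Posterior ∝ prior × likelihood. Numerator for 3: 0.28·0.27027 = 0.0756757.
Normalizing constant: 0.34·0.050142 + 0.38·0.3313 + 0.28·0.27027 = 0.218618.
P(3 | observation) = 0.0756757 / 0.218618 = 0.346155.

0.3462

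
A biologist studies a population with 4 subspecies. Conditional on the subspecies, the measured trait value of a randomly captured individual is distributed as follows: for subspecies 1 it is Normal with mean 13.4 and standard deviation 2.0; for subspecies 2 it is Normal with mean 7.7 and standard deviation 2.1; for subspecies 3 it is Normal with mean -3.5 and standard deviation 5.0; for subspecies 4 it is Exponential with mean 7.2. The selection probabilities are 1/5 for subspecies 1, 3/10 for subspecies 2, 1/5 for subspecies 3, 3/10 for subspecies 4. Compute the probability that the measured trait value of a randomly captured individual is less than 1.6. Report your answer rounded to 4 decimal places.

Conditional on each subspecies, P(X < 1.6): 1: 1.81751e-09; 2: 0.00183766; 3: 0.846136; 4: 0.199263.
By total probability, P(X < 1.6) = 0.2·1.81751e-09 + 0.3·0.00183766 + 0.2·0.846136 + 0.3·0.199263 = 0.229557.

0.2296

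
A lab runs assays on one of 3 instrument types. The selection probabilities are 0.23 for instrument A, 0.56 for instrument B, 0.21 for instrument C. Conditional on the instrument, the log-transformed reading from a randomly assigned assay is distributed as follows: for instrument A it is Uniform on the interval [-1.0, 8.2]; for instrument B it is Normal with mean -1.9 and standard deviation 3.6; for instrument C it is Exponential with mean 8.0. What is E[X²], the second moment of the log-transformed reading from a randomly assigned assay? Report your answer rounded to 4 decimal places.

For each component E[X²] = Var + (mean)², giving A: 20.0133; B: 16.57; C: 128.
Overall E[X²] = 0.23·20.0133 + 0.56·16.57 + 0.21·128 = 40.7623.

40.7623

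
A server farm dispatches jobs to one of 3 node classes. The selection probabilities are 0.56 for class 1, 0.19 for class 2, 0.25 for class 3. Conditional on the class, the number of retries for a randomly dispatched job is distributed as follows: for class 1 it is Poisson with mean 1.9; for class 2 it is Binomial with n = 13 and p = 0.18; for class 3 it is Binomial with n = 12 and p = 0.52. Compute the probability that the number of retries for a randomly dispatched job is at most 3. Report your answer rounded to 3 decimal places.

0.657

Conditional on each class, P(X ≤ 3): 1: 0.874702; 2: 0.806138; 3: 0.0555222.
By total probability, P(X ≤ 3) = 0.56·0.874702 + 0.19·0.806138 + 0.25·0.0555222 = 0.65688.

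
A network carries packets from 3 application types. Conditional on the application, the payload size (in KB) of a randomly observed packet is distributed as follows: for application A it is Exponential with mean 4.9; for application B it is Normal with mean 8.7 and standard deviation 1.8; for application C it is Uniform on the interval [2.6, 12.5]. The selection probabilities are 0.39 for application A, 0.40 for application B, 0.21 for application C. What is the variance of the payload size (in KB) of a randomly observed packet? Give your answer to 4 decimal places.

15.3139

Per component, A: μ=4.9, E[X²]=48.02; B: μ=8.7, E[X²]=78.93; C: μ=7.55, E[X²]=65.17.
E[X] = 0.39·4.9 + 0.4·8.7 + 0.21·7.55 = 6.9765.
E[X²] = 0.39·48.02 + 0.4·78.93 + 0.21·65.17 = 63.9855.
Var(X) = E[X²] − (E[X])² = 63.9855 − 48.6716 = 15.3139.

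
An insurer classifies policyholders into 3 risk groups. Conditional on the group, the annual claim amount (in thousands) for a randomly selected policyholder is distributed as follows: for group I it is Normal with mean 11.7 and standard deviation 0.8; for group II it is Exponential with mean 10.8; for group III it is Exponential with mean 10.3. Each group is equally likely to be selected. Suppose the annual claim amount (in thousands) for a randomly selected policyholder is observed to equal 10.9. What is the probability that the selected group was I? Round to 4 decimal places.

Likelihoods f(10.9 | ·): I: 0.302463; II: 0.033749; III: 0.0336953.
Posterior ∝ prior × likelihood. Numerator for I: 0.333333·0.302463 = 0.100821.
Normalizing constant: 0.333333·0.302463 + 0.333333·0.033749 + 0.333333·0.0336953 = 0.123303.
P(I | observation) = 0.100821 / 0.123303 = 0.817673.

0.8177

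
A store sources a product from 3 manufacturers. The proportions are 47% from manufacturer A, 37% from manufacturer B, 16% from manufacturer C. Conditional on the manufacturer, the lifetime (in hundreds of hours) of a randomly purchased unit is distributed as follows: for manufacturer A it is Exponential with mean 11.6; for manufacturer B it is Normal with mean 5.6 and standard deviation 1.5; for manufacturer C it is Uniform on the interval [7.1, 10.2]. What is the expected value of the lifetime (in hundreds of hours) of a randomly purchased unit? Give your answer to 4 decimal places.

8.9080

Component means — A: 11.6; B: 5.6; C: 8.65.
E[X] = 0.47·11.6 + 0.37·5.6 + 0.16·8.65 = 8.908.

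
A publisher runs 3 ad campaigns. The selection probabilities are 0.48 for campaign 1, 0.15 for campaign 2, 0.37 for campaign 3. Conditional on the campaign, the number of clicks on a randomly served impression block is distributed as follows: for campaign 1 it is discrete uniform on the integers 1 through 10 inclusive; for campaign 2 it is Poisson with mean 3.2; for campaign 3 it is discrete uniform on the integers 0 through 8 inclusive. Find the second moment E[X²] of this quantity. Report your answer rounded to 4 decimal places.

For each component E[X²] = Var + (mean)², giving 1: 38.5; 2: 13.44; 3: 22.6667.
Overall E[X²] = 0.48·38.5 + 0.15·13.44 + 0.37·22.6667 = 28.8827.

28.8827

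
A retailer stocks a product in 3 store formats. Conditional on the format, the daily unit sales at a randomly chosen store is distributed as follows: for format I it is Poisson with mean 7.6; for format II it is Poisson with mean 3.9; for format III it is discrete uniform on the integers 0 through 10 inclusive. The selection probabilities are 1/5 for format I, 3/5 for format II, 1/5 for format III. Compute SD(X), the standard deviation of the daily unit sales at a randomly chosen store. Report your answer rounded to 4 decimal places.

2.8140

Per component, I: μ=7.6, E[X²]=65.36; II: μ=3.9, E[X²]=19.11; III: μ=5, E[X²]=35.
E[X] = 0.2·7.6 + 0.6·3.9 + 0.2·5 = 4.86.
E[X²] = 0.2·65.36 + 0.6·19.11 + 0.2·35 = 31.538.
Var(X) = E[X²] − (E[X])² = 31.538 − 23.6196 = 7.9184.
SD(X) = √7.9184 = 2.81397.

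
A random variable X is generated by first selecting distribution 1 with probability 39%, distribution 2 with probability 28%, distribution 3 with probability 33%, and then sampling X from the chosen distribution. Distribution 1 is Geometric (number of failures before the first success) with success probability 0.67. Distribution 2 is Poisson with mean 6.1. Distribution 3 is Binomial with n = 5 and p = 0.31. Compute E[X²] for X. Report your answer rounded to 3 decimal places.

For each component E[X²] = Var + (mean)², giving 1: 0.977723; 2: 43.31; 3: 3.472.
Overall E[X²] = 0.39·0.977723 + 0.28·43.31 + 0.33·3.472 = 13.6539.

13.654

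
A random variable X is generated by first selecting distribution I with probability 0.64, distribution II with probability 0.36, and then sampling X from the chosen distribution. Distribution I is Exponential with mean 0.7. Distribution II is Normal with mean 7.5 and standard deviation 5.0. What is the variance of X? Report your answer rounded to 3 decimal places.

19.967

Per component, I: μ=0.7, E[X²]=0.98; II: μ=7.5, E[X²]=81.25.
E[X] = 0.64·0.7 + 0.36·7.5 = 3.148.
E[X²] = 0.64·0.98 + 0.36·81.25 = 29.8772.
Var(X) = E[X²] − (E[X])² = 29.8772 − 9.9099 = 19.9673.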